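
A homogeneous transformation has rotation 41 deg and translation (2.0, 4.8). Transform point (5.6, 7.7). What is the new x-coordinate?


x' = cos(theta)*px - sin(theta)*py + tx
= 0.7547*5.6 - 0.6561*7.7 + 2.0
= 1.1747


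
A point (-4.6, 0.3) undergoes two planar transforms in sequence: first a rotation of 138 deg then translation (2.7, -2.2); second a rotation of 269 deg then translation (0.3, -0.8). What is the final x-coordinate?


After transform 1:
x1 = cos(138)*-4.6 - sin(138)*0.3 + 2.7 = 5.9177
y1 = sin(138)*-4.6 + cos(138)*0.3 + -2.2 = -5.5009
After transform 2:
x2 = cos(269)*5.9177 - sin(269)*-5.5009 + 0.3
= -5.3034


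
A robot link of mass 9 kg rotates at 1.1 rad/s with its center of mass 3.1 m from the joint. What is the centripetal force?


F = m * omega^2 * r
= 9 * 1.1^2 * 3.1
= 9 * 1.21 * 3.1
= 33.759 N


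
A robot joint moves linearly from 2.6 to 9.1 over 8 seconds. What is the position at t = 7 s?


s = t/T = 7/8 = 0.875
p(t) = p0 + (pf-p0)*s
= 2.6 + (9.1 - 2.6) * 0.875
= 8.2875


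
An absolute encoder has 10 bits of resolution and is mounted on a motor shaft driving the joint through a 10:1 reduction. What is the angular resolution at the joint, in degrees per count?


counts = 2^10 = 1024
effective counts at joint = 1024 * 10 = 10240
resolution = 360 / 10240
= 0.0352 deg/count


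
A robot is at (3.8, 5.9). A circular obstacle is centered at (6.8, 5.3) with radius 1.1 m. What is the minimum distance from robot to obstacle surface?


center_dist = sqrt((3.8-6.8)^2 + (5.9-5.3)^2)
= sqrt(9.0 + 0.36)
= 3.0594
min_dist = center_dist - radius = 3.0594 - 1.1 = 1.9594 m


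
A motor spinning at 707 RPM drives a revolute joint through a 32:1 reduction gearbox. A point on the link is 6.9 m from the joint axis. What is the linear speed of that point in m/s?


omega_motor = 707 * 2*pi/60 = 74.0369 rad/s
omega_joint = omega_motor / 32 = 2.3137 rad/s
v = omega_joint * r = 2.3137 * 6.9
= 15.9642 m/s


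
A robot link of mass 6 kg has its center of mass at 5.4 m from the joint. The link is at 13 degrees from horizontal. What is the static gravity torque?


tau = m*g*L*cos(angle)
= 6 * 9.81 * 5.4 * cos(13 deg)
= 6 * 9.81 * 5.4 * 0.9744
= 309.6977 Nm


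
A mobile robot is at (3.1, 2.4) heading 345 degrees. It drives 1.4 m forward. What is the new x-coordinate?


x_new = x0 + d*cos(theta)
= 3.1 + 1.4*cos(345)
= 3.1 + 1.3523
= 4.4523


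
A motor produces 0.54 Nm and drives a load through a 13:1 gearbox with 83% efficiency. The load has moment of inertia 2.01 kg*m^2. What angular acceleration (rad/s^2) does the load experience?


tau_out = tau_motor * N * eta
= 0.54 * 13 * 0.83 = 5.8266 Nm
alpha = tau_out / I = 5.8266 / 2.01
= 2.8988 rad/s^2


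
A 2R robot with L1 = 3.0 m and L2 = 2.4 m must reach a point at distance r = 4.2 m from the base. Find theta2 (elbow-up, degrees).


cos(theta2) = (r^2 - L1^2 - L2^2) / (2*L1*L2)
cos(theta2) = (17.64 - 9.0 - 5.76) / 14.4
cos(theta2) = 0.2
theta2 = 78.463 degrees


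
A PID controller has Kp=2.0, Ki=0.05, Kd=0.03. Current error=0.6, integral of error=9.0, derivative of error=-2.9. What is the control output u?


u = Kp*e + Ki*int(e) + Kd*de/dt
= 2.0*0.6 + 0.05*9.0 + 0.03*(-2.9)
= 1.2 + 0.45 + -0.087
= 1.563


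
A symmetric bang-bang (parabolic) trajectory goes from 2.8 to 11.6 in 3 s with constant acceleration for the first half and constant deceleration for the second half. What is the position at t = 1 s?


Symmetric rest-to-rest: each phase covers (pf-p0)/2 in time T/2. 0.5*a*(T/2)^2 = (pf-p0)/2 => a = 4*(pf-p0)/T^2
a = 4*(11.6-2.8)/3^2 = 3.9111
t = 1 is in the acceleration phase (t <= T/2).
p = p0 + 0.5*a*t^2 = 2.8 + 0.5*3.9111*1^2
= 4.7556


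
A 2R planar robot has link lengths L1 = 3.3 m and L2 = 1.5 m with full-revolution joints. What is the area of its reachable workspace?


r_max = L1 + L2 = 4.8 m
r_min = |L1 - L2| = 1.8 m
Area = pi*(r_max^2 - r_min^2)
= pi*(23.04 - 3.24)
= pi * 19.8
= 62.2035 m^2


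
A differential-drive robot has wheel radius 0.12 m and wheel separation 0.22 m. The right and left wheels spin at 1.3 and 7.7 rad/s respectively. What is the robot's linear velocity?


vR = r*wR = 0.12*1.3 = 0.156 m/s
vL = r*wL = 0.12*7.7 = 0.924 m/s
v = (vR+vL)/2 = 0.54 m/s
omega = (vR-vL)/L = -3.4909 rad/s
linear velocity = 0.54 m/s


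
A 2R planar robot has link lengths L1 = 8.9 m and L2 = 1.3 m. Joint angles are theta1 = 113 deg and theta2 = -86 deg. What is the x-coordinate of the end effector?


Convert angles to radians: theta1 = 1.9722, theta2 = -1.501
x = L1*cos(theta1) + L2*cos(theta1+theta2)
x = -3.4775 + 1.1583
x = -2.3192


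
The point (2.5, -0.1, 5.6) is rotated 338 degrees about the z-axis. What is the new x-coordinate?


Rotation about z-axis: x' = x*cos(theta) - y*sin(theta)
= 2.5 * 0.9272 - -0.1 * -0.3746
= 2.2805


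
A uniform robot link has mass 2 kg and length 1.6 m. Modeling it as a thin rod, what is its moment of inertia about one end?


I = (1/3) * m * L^2
= (1/3) * 2 * 1.6^2
= 0.333333 * 2 * 2.56
= 1.7067 kg*m^2


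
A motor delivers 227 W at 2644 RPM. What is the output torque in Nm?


omega = 2644 * 2*pi/60 = 276.879 rad/s
tau = P / omega = 227 / 276.879
= 0.8199 Nm


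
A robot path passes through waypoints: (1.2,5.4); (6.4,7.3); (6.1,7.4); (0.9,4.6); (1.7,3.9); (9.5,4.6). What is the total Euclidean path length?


Segment lengths:
  seg1 = sqrt((5.2)^2 + (1.9)^2) = 5.5362
  seg2 = sqrt((-0.3)^2 + (0.1)^2) = 0.3162
  seg3 = sqrt((-5.2)^2 + (-2.8)^2) = 5.9059
  seg4 = sqrt((0.8)^2 + (-0.7)^2) = 1.063
  seg5 = sqrt((7.8)^2 + (0.7)^2) = 7.8313
Total = 20.6528


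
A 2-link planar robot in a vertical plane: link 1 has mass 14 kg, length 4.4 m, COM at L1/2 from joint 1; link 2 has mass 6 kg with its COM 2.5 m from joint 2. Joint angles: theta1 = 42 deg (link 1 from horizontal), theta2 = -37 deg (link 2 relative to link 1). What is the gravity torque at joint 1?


Horizontal distance from joint 1 to link-1 COM:
  x_c1 = (L1/2)*cos(t1) = 2.2 * 0.7431 = 1.6349 m
Horizontal distance from joint 1 to link-2 COM:
  x_c2 = L1*cos(t1) + Lc2*cos(t1+t2)
       = 4.4*0.7431 + 2.5*0.9962 = 5.7603 m
tau1 = m1*g*x_c1 + m2*g*x_c2
     = 14*9.81*1.6349 + 6*9.81*5.7603
     = 224.5397 + 339.0527
     = 563.5924 Nm


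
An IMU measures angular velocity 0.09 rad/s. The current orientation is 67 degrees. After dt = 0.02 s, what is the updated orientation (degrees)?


delta_theta = w * dt = 0.09 * 0.02 = 0.0018 rad
= 0.1031 deg
theta_new = 67 + 0.1031 = 67.1031 deg


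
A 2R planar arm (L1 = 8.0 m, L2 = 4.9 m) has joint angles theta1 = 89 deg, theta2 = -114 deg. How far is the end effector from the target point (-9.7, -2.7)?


End effector via forward kinematics:
x = L1*cos(t1) + L2*cos(t1+t2) = 4.5805
y = L1*sin(t1) + L2*sin(t1+t2) = 5.928
Distance to target:
d = sqrt((-9.7 - 4.5805)^2 + (-2.7 - 5.928)^2)
= sqrt(203.9335 + 74.4416)
= 16.6846 m


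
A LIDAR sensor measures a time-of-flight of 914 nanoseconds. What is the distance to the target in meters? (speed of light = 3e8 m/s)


tof = 914 ns = 9.14e-07 s
dist = c * tof / 2
= 3e8 * 9.14e-07 / 2
= 137.1 m


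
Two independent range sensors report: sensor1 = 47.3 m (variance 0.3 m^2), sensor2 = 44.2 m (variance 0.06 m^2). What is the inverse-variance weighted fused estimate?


w1 = (1/var1) / (1/var1 + 1/var2)
   = 3.3333 / (3.3333 + 16.6667) = 0.1667
w2 = 1 - w1 = 0.8333
fused = w1*s1 + w2*s2 = 7.8833 + 36.8333
= 44.7167 m


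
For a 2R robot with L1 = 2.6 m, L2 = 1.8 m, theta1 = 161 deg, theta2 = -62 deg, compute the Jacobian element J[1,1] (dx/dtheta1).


J[1,1] = -L1*sin(t1) - L2*sin(t1+t2)
= -2.6*sin(161) - 1.8*sin(99)
= -2.6243


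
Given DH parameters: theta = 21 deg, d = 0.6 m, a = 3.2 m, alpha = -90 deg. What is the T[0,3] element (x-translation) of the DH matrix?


T[0,3] = a * cos(theta)
= 3.2 * cos(21 deg)
= 3.2 * 0.9336
= 2.9875


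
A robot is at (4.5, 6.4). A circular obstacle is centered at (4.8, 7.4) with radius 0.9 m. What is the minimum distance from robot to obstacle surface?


center_dist = sqrt((4.5-4.8)^2 + (6.4-7.4)^2)
= sqrt(0.09 + 1.0)
= 1.044
min_dist = center_dist - radius = 1.044 - 0.9 = 0.144 m


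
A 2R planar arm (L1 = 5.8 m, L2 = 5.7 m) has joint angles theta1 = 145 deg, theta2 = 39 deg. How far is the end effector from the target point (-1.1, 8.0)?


End effector via forward kinematics:
x = L1*cos(t1) + L2*cos(t1+t2) = -10.4372
y = L1*sin(t1) + L2*sin(t1+t2) = 2.9291
Distance to target:
d = sqrt((-1.1 - -10.4372)^2 + (8.0 - 2.9291)^2)
= sqrt(87.1832 + 25.7137)
= 10.6253 m


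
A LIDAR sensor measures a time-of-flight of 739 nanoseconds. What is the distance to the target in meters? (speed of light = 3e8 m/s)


tof = 739 ns = 7.39e-07 s
dist = c * tof / 2
= 3e8 * 7.39e-07 / 2
= 110.85 m


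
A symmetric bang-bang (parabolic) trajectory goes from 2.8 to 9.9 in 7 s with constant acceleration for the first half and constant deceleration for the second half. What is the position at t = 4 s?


Symmetric rest-to-rest: each phase covers (pf-p0)/2 in time T/2. 0.5*a*(T/2)^2 = (pf-p0)/2 => a = 4*(pf-p0)/T^2
a = 4*(9.9-2.8)/7^2 = 0.5796
t = 4 is in the deceleration phase (t > T/2).
p = pf - 0.5*a*(T-t)^2 = 9.9 - 0.5*0.5796*3^2
= 7.2918


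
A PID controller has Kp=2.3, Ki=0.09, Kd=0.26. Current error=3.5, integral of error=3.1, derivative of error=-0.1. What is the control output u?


u = Kp*e + Ki*int(e) + Kd*de/dt
= 2.3*3.5 + 0.09*3.1 + 0.26*(-0.1)
= 8.05 + 0.279 + -0.026
= 8.303


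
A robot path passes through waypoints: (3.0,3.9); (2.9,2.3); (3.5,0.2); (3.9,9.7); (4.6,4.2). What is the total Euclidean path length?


Segment lengths:
  seg1 = sqrt((-0.1)^2 + (-1.6)^2) = 1.6031
  seg2 = sqrt((0.6)^2 + (-2.1)^2) = 2.184
  seg3 = sqrt((0.4)^2 + (9.5)^2) = 9.5084
  seg4 = sqrt((0.7)^2 + (-5.5)^2) = 5.5444
Total = 18.8399


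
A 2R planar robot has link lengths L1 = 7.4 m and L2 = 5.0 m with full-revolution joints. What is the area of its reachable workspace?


r_max = L1 + L2 = 12.4 m
r_min = |L1 - L2| = 2.4 m
Area = pi*(r_max^2 - r_min^2)
= pi*(153.76 - 5.76)
= pi * 148.0
= 464.9557 m^2


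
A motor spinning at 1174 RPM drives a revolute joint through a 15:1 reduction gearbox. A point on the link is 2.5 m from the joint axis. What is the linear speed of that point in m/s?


omega_motor = 1174 * 2*pi/60 = 122.941 rad/s
omega_joint = omega_motor / 15 = 8.1961 rad/s
v = omega_joint * r = 8.1961 * 2.5
= 20.4902 m/s


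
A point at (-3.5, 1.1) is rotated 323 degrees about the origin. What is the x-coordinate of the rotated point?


x' = x*cos(theta) - y*sin(theta)
cos(323 deg) = 0.7986, sin(323 deg) = -0.6018
x' = -3.5 * 0.7986 - 1.1 * -0.6018
= -2.7952 - -0.662
= -2.1332


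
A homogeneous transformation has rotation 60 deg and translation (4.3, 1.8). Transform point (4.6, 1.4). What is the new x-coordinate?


x' = cos(theta)*px - sin(theta)*py + tx
= 0.5*4.6 - 0.866*1.4 + 4.3
= 5.3876


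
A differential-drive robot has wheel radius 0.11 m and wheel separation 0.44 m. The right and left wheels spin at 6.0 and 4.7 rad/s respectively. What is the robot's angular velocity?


vR = r*wR = 0.11*6.0 = 0.66 m/s
vL = r*wL = 0.11*4.7 = 0.517 m/s
v = (vR+vL)/2 = 0.5885 m/s
omega = (vR-vL)/L = 0.325 rad/s
angular velocity = 0.325 rad/s


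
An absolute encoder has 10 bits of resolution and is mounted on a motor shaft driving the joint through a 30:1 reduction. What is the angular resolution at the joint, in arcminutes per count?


counts = 2^10 = 1024
effective counts at joint = 1024 * 30 = 30720
resolution = 360*60 / 30720
= 0.7031 arcmin/count


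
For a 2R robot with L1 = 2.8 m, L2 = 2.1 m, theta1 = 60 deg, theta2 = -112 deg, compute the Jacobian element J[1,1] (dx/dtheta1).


J[1,1] = -L1*sin(t1) - L2*sin(t1+t2)
= -2.8*sin(60) - 2.1*sin(-52)
= -0.77


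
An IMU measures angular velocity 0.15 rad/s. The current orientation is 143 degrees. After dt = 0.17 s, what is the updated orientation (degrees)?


delta_theta = w * dt = 0.15 * 0.17 = 0.0255 rad
= 1.461 deg
theta_new = 143 + 1.461 = 144.461 deg


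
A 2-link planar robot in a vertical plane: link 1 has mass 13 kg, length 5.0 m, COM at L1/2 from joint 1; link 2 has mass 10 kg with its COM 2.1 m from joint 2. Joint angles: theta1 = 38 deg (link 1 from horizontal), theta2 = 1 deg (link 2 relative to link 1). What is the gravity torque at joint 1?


Horizontal distance from joint 1 to link-1 COM:
  x_c1 = (L1/2)*cos(t1) = 2.5 * 0.788 = 1.97 m
Horizontal distance from joint 1 to link-2 COM:
  x_c2 = L1*cos(t1) + Lc2*cos(t1+t2)
       = 5.0*0.788 + 2.1*0.7771 = 5.5721 m
tau1 = m1*g*x_c1 + m2*g*x_c2
     = 13*9.81*1.97 + 10*9.81*5.5721
     = 251.2375 + 546.6191
     = 797.8566 Nm


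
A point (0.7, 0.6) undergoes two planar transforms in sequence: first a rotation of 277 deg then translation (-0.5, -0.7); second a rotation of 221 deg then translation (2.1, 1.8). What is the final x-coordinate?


After transform 1:
x1 = cos(277)*0.7 - sin(277)*0.6 + -0.5 = 0.1808
y1 = sin(277)*0.7 + cos(277)*0.6 + -0.7 = -1.3217
After transform 2:
x2 = cos(221)*0.1808 - sin(221)*-1.3217 + 2.1
= 1.0964


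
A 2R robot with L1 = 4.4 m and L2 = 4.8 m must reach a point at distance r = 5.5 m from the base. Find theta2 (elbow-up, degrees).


cos(theta2) = (r^2 - L1^2 - L2^2) / (2*L1*L2)
cos(theta2) = (30.25 - 19.36 - 23.04) / 42.24
cos(theta2) = -0.287642
theta2 = 106.7168 degrees


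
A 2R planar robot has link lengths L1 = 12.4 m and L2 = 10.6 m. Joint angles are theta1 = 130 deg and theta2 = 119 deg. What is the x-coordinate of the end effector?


Convert angles to radians: theta1 = 2.2689, theta2 = 2.0769
x = L1*cos(theta1) + L2*cos(theta1+theta2)
x = -7.9706 + -3.7987
x = -11.7693


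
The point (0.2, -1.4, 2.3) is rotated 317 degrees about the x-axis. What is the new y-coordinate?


Rotation about x-axis: y' = y*cos(theta) - z*sin(theta)
= -1.4 * 0.7314 - 2.3 * -0.682
= 0.5447


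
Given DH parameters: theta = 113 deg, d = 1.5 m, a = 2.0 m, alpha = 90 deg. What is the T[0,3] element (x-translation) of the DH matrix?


T[0,3] = a * cos(theta)
= 2.0 * cos(113 deg)
= 2.0 * -0.3907
= -0.7815


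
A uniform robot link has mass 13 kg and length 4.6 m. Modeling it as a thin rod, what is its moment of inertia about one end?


I = (1/3) * m * L^2
= (1/3) * 13 * 4.6^2
= 0.333333 * 13 * 21.16
= 91.6933 kg*m^2


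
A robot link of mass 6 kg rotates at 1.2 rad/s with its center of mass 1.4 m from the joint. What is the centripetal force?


F = m * omega^2 * r
= 6 * 1.2^2 * 1.4
= 6 * 1.44 * 1.4
= 12.096 N


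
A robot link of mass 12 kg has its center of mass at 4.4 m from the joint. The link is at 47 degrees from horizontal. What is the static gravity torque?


tau = m*g*L*cos(angle)
= 12 * 9.81 * 4.4 * cos(47 deg)
= 12 * 9.81 * 4.4 * 0.682
= 353.2533 Nm


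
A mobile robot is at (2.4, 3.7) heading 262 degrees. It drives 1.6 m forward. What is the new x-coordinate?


x_new = x0 + d*cos(theta)
= 2.4 + 1.6*cos(262)
= 2.4 + -0.2227
= 2.1773


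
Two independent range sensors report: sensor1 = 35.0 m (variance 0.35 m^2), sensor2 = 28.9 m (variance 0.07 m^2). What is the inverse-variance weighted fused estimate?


w1 = (1/var1) / (1/var1 + 1/var2)
   = 2.8571 / (2.8571 + 14.2857) = 0.1667
w2 = 1 - w1 = 0.8333
fused = w1*s1 + w2*s2 = 5.8333 + 24.0833
= 29.9167 m


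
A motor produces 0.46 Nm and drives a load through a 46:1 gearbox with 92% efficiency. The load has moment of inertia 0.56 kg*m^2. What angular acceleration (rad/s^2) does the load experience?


tau_out = tau_motor * N * eta
= 0.46 * 46 * 0.92 = 19.4672 Nm
alpha = tau_out / I = 19.4672 / 0.56
= 34.7629 rad/s^2


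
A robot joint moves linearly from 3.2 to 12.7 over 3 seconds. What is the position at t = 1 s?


s = t/T = 1/3 = 0.3333
p(t) = p0 + (pf-p0)*s
= 3.2 + (12.7 - 3.2) * 0.3333
= 6.3667


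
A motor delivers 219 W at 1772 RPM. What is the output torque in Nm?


omega = 1772 * 2*pi/60 = 185.5634 rad/s
tau = P / omega = 219 / 185.5634
= 1.1802 Nm


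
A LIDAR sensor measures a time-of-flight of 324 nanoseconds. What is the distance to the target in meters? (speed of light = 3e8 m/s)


tof = 324 ns = 3.24e-07 s
dist = c * tof / 2
= 3e8 * 3.24e-07 / 2
= 48.6 m


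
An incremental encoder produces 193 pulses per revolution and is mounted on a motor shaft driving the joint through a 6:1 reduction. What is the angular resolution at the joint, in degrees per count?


counts per rev = 193
effective counts at joint = 193 * 6 = 1158
resolution = 360 / 1158
= 0.3109 deg/count


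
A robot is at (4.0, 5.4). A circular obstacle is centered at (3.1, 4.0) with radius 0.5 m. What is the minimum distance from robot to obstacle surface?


center_dist = sqrt((4.0-3.1)^2 + (5.4-4.0)^2)
= sqrt(0.81 + 1.96)
= 1.6643
min_dist = center_dist - radius = 1.6643 - 0.5 = 1.1643 m


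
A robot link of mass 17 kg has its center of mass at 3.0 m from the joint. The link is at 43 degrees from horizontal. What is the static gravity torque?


tau = m*g*L*cos(angle)
= 17 * 9.81 * 3.0 * cos(43 deg)
= 17 * 9.81 * 3.0 * 0.7314
= 365.9036 Nm


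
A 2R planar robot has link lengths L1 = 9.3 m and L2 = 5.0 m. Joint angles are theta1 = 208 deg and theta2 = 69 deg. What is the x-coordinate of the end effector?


Convert angles to radians: theta1 = 3.6303, theta2 = 1.2043
x = L1*cos(theta1) + L2*cos(theta1+theta2)
x = -8.2114 + 0.6093
x = -7.6021


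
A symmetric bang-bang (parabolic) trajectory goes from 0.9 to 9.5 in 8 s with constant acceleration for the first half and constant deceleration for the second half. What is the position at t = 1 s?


Symmetric rest-to-rest: each phase covers (pf-p0)/2 in time T/2. 0.5*a*(T/2)^2 = (pf-p0)/2 => a = 4*(pf-p0)/T^2
a = 4*(9.5-0.9)/8^2 = 0.5375
t = 1 is in the acceleration phase (t <= T/2).
p = p0 + 0.5*a*t^2 = 0.9 + 0.5*0.5375*1^2
= 1.1687


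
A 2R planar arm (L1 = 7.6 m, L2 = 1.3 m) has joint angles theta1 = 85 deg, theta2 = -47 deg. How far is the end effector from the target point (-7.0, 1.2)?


End effector via forward kinematics:
x = L1*cos(t1) + L2*cos(t1+t2) = 1.6868
y = L1*sin(t1) + L2*sin(t1+t2) = 8.3714
Distance to target:
d = sqrt((-7.0 - 1.6868)^2 + (1.2 - 8.3714)^2)
= sqrt(75.4605 + 51.4295)
= 11.2645 m


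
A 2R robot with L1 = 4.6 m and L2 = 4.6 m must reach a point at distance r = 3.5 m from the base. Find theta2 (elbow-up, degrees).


cos(theta2) = (r^2 - L1^2 - L2^2) / (2*L1*L2)
cos(theta2) = (12.25 - 21.16 - 21.16) / 42.32
cos(theta2) = -0.710539
theta2 = 135.2788 degrees


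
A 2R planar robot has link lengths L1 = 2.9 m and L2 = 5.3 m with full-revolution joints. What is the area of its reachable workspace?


r_max = L1 + L2 = 8.2 m
r_min = |L1 - L2| = 2.4 m
Area = pi*(r_max^2 - r_min^2)
= pi*(67.24 - 5.76)
= pi * 61.48
= 193.1451 m^2


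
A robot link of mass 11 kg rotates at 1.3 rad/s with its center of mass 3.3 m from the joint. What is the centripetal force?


F = m * omega^2 * r
= 11 * 1.3^2 * 3.3
= 11 * 1.69 * 3.3
= 61.347 N


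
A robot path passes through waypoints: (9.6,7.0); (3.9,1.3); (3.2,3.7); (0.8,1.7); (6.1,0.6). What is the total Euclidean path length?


Segment lengths:
  seg1 = sqrt((-5.7)^2 + (-5.7)^2) = 8.061
  seg2 = sqrt((-0.7)^2 + (2.4)^2) = 2.5
  seg3 = sqrt((-2.4)^2 + (-2.0)^2) = 3.1241
  seg4 = sqrt((5.3)^2 + (-1.1)^2) = 5.4129
Total = 19.0981


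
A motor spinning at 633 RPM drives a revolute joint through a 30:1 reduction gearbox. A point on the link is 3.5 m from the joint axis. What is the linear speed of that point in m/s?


omega_motor = 633 * 2*pi/60 = 66.2876 rad/s
omega_joint = omega_motor / 30 = 2.2096 rad/s
v = omega_joint * r = 2.2096 * 3.5
= 7.7336 m/s


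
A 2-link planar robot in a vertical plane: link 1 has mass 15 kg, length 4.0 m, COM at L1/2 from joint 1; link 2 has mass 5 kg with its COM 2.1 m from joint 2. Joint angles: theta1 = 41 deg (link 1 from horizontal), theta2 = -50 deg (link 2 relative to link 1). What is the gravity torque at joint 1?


Horizontal distance from joint 1 to link-1 COM:
  x_c1 = (L1/2)*cos(t1) = 2.0 * 0.7547 = 1.5094 m
Horizontal distance from joint 1 to link-2 COM:
  x_c2 = L1*cos(t1) + Lc2*cos(t1+t2)
       = 4.0*0.7547 + 2.1*0.9877 = 5.093 m
tau1 = m1*g*x_c1 + m2*g*x_c2
     = 15*9.81*1.5094 + 5*9.81*5.093
     = 222.111 + 249.8109
     = 471.9219 Nm


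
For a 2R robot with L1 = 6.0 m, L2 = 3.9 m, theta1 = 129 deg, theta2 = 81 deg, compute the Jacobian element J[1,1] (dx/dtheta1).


J[1,1] = -L1*sin(t1) - L2*sin(t1+t2)
= -6.0*sin(129) - 3.9*sin(210)
= -2.7129


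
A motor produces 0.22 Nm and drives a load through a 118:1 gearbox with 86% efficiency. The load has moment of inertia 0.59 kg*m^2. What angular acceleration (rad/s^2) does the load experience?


tau_out = tau_motor * N * eta
= 0.22 * 118 * 0.86 = 22.3256 Nm
alpha = tau_out / I = 22.3256 / 0.59
= 37.84 rad/s^2


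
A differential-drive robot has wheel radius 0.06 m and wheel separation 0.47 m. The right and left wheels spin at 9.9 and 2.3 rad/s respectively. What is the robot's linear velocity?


vR = r*wR = 0.06*9.9 = 0.594 m/s
vL = r*wL = 0.06*2.3 = 0.138 m/s
v = (vR+vL)/2 = 0.366 m/s
omega = (vR-vL)/L = 0.9702 rad/s
linear velocity = 0.366 m/s


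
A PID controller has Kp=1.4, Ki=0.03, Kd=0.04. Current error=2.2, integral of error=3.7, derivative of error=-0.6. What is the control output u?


u = Kp*e + Ki*int(e) + Kd*de/dt
= 1.4*2.2 + 0.03*3.7 + 0.04*(-0.6)
= 3.08 + 0.111 + -0.024
= 3.167


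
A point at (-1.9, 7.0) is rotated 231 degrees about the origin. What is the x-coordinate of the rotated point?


x' = x*cos(theta) - y*sin(theta)
cos(231 deg) = -0.6293, sin(231 deg) = -0.7771
x' = -1.9 * -0.6293 - 7.0 * -0.7771
= 1.1957 - -5.44
= 6.6357


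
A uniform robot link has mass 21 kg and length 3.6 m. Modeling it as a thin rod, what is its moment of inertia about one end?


I = (1/3) * m * L^2
= (1/3) * 21 * 3.6^2
= 0.333333 * 21 * 12.96
= 90.72 kg*m^2


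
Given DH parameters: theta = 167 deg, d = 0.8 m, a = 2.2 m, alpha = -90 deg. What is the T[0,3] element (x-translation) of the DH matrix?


T[0,3] = a * cos(theta)
= 2.2 * cos(167 deg)
= 2.2 * -0.9744
= -2.1436


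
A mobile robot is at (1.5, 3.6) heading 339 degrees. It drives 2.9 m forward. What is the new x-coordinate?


x_new = x0 + d*cos(theta)
= 1.5 + 2.9*cos(339)
= 1.5 + 2.7074
= 4.2074


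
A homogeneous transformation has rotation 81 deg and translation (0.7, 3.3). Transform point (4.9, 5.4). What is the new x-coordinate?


x' = cos(theta)*px - sin(theta)*py + tx
= 0.1564*4.9 - 0.9877*5.4 + 0.7
= -3.867


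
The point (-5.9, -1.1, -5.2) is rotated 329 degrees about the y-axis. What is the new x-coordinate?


Rotation about y-axis: x' = x*cos(theta) + z*sin(theta)
= -5.9 * 0.8572 + -5.2 * -0.515
= -2.3791


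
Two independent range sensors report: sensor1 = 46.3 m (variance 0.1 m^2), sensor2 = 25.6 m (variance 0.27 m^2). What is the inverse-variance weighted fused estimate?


w1 = (1/var1) / (1/var1 + 1/var2)
   = 10.0 / (10.0 + 3.7037) = 0.7297
w2 = 1 - w1 = 0.2703
fused = w1*s1 + w2*s2 = 33.7865 + 6.9189
= 40.7054 m


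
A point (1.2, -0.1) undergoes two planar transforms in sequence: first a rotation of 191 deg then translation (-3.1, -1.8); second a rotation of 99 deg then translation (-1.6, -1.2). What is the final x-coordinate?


After transform 1:
x1 = cos(191)*1.2 - sin(191)*-0.1 + -3.1 = -4.297
y1 = sin(191)*1.2 + cos(191)*-0.1 + -1.8 = -1.9308
After transform 2:
x2 = cos(99)*-4.297 - sin(99)*-1.9308 + -1.6
= 0.9792


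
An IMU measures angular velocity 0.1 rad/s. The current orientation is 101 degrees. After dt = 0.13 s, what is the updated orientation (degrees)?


delta_theta = w * dt = 0.1 * 0.13 = 0.013 rad
= 0.7448 deg
theta_new = 101 + 0.7448 = 101.7448 deg


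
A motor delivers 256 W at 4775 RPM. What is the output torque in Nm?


omega = 4775 * 2*pi/60 = 500.0368 rad/s
tau = P / omega = 256 / 500.0368
= 0.512 Nm


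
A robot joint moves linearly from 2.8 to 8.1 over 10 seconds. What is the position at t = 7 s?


s = t/T = 7/10 = 0.7
p(t) = p0 + (pf-p0)*s
= 2.8 + (8.1 - 2.8) * 0.7
= 6.51


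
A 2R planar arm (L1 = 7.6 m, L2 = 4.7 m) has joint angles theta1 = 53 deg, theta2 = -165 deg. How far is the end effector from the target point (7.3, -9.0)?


End effector via forward kinematics:
x = L1*cos(t1) + L2*cos(t1+t2) = 2.8131
y = L1*sin(t1) + L2*sin(t1+t2) = 1.7119
Distance to target:
d = sqrt((7.3 - 2.8131)^2 + (-9.0 - 1.7119)^2)
= sqrt(20.1319 + 114.7441)
= 11.6136 m


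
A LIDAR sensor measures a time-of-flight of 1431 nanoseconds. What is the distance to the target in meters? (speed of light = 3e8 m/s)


tof = 1431 ns = 1.431e-06 s
dist = c * tof / 2
= 3e8 * 1.431e-06 / 2
= 214.65 m


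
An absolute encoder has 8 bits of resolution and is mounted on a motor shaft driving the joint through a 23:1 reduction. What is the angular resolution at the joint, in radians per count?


counts = 2^8 = 256
effective counts at joint = 256 * 23 = 5888
resolution = 2*pi / 5888
= 0.0011 rad/count


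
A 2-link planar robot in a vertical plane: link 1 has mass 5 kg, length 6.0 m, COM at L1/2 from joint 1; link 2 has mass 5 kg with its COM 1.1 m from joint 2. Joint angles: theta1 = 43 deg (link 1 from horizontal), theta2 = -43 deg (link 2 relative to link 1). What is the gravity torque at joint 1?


Horizontal distance from joint 1 to link-1 COM:
  x_c1 = (L1/2)*cos(t1) = 3.0 * 0.7314 = 2.1941 m
Horizontal distance from joint 1 to link-2 COM:
  x_c2 = L1*cos(t1) + Lc2*cos(t1+t2)
       = 6.0*0.7314 + 1.1*1.0 = 5.4881 m
tau1 = m1*g*x_c1 + m2*g*x_c2
     = 5*9.81*2.1941 + 5*9.81*5.4881
     = 107.6187 + 269.1924
     = 376.8111 Nm


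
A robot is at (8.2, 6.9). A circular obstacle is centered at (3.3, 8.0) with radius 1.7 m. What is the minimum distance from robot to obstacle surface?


center_dist = sqrt((8.2-3.3)^2 + (6.9-8.0)^2)
= sqrt(24.01 + 1.21)
= 5.022
min_dist = center_dist - radius = 5.022 - 1.7 = 3.322 m


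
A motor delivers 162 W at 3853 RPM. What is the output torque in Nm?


omega = 3853 * 2*pi/60 = 403.4852 rad/s
tau = P / omega = 162 / 403.4852
= 0.4015 Nm


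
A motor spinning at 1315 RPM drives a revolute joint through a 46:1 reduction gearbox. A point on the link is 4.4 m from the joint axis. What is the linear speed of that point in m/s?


omega_motor = 1315 * 2*pi/60 = 137.7065 rad/s
omega_joint = omega_motor / 46 = 2.9936 rad/s
v = omega_joint * r = 2.9936 * 4.4
= 13.1719 m/s


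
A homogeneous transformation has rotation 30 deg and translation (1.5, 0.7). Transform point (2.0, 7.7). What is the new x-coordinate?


x' = cos(theta)*px - sin(theta)*py + tx
= 0.866*2.0 - 0.5*7.7 + 1.5
= -0.6179


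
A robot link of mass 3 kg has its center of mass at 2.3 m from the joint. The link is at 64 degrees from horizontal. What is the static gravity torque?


tau = m*g*L*cos(angle)
= 3 * 9.81 * 2.3 * cos(64 deg)
= 3 * 9.81 * 2.3 * 0.4384
= 29.6729 Nm


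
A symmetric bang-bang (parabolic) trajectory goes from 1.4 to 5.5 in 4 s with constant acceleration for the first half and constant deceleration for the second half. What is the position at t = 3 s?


Symmetric rest-to-rest: each phase covers (pf-p0)/2 in time T/2. 0.5*a*(T/2)^2 = (pf-p0)/2 => a = 4*(pf-p0)/T^2
a = 4*(5.5-1.4)/4^2 = 1.025
t = 3 is in the deceleration phase (t > T/2).
p = pf - 0.5*a*(T-t)^2 = 5.5 - 0.5*1.025*1^2
= 4.9875


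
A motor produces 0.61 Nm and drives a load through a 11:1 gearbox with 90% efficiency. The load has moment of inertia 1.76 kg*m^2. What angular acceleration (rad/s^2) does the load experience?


tau_out = tau_motor * N * eta
= 0.61 * 11 * 0.9 = 6.039 Nm
alpha = tau_out / I = 6.039 / 1.76
= 3.4312 rad/s^2


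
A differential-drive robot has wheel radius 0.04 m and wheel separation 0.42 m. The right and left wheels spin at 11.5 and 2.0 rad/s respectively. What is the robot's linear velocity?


vR = r*wR = 0.04*11.5 = 0.46 m/s
vL = r*wL = 0.04*2.0 = 0.08 m/s
v = (vR+vL)/2 = 0.27 m/s
omega = (vR-vL)/L = 0.9048 rad/s
linear velocity = 0.27 m/s


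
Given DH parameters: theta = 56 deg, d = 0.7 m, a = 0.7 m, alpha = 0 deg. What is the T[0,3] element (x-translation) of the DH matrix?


T[0,3] = a * cos(theta)
= 0.7 * cos(56 deg)
= 0.7 * 0.5592
= 0.3914


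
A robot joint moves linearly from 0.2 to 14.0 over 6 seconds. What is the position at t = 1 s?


s = t/T = 1/6 = 0.1667
p(t) = p0 + (pf-p0)*s
= 0.2 + (14.0 - 0.2) * 0.1667
= 2.5


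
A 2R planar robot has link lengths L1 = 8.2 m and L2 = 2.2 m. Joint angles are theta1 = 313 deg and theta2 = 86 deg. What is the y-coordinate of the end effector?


Convert angles to radians: theta1 = 5.4629, theta2 = 1.501
y = L1*sin(theta1) + L2*sin(theta1+theta2)
y = -5.9971 + 1.3845
y = -4.6126


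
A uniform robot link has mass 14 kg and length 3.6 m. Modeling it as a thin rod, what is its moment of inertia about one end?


I = (1/3) * m * L^2
= (1/3) * 14 * 3.6^2
= 0.333333 * 14 * 12.96
= 60.48 kg*m^2


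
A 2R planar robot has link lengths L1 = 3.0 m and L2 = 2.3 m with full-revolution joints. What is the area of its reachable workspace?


r_max = L1 + L2 = 5.3 m
r_min = |L1 - L2| = 0.7 m
Area = pi*(r_max^2 - r_min^2)
= pi*(28.09 - 0.49)
= pi * 27.6
= 86.708 m^2


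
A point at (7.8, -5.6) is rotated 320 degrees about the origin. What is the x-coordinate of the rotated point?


x' = x*cos(theta) - y*sin(theta)
cos(320 deg) = 0.766, sin(320 deg) = -0.6428
x' = 7.8 * 0.766 - -5.6 * -0.6428
= 5.9751 - 3.5996
= 2.3755


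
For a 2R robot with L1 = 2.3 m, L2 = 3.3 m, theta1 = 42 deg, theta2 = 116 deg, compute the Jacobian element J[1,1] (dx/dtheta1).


J[1,1] = -L1*sin(t1) - L2*sin(t1+t2)
= -2.3*sin(42) - 3.3*sin(158)
= -2.7752


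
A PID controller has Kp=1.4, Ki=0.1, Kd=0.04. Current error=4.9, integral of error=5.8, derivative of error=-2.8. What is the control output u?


u = Kp*e + Ki*int(e) + Kd*de/dt
= 1.4*4.9 + 0.1*5.8 + 0.04*(-2.8)
= 6.86 + 0.58 + -0.112
= 7.328


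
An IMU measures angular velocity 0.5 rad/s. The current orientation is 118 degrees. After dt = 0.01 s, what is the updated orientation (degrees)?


delta_theta = w * dt = 0.5 * 0.01 = 0.005 rad
= 0.2865 deg
theta_new = 118 + 0.2865 = 118.2865 deg


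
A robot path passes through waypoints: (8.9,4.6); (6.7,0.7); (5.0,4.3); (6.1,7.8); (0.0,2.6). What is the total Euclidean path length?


Segment lengths:
  seg1 = sqrt((-2.2)^2 + (-3.9)^2) = 4.4777
  seg2 = sqrt((-1.7)^2 + (3.6)^2) = 3.9812
  seg3 = sqrt((1.1)^2 + (3.5)^2) = 3.6688
  seg4 = sqrt((-6.1)^2 + (-5.2)^2) = 8.0156
Total = 20.1433


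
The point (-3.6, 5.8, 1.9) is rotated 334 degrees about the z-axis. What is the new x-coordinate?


Rotation about z-axis: x' = x*cos(theta) - y*sin(theta)
= -3.6 * 0.8988 - 5.8 * -0.4384
= -0.6931


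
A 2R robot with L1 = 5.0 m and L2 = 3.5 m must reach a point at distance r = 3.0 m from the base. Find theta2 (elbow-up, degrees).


cos(theta2) = (r^2 - L1^2 - L2^2) / (2*L1*L2)
cos(theta2) = (9.0 - 25.0 - 12.25) / 35.0
cos(theta2) = -0.807143
theta2 = 143.8177 degrees


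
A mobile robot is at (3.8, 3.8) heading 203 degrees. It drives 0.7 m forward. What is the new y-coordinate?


y_new = y0 + d*sin(theta)
= 3.8 + 0.7*sin(203)
= 3.8 + -0.2735
= 3.5265


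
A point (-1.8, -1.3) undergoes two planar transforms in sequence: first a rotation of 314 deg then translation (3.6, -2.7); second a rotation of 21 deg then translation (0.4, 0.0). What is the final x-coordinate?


After transform 1:
x1 = cos(314)*-1.8 - sin(314)*-1.3 + 3.6 = 1.4145
y1 = sin(314)*-1.8 + cos(314)*-1.3 + -2.7 = -2.3082
After transform 2:
x2 = cos(21)*1.4145 - sin(21)*-2.3082 + 0.4
= 2.5477


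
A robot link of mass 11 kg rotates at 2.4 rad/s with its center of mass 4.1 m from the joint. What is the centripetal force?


F = m * omega^2 * r
= 11 * 2.4^2 * 4.1
= 11 * 5.76 * 4.1
= 259.776 N


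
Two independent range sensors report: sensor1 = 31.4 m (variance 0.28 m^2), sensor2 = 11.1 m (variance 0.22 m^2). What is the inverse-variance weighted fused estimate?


w1 = (1/var1) / (1/var1 + 1/var2)
   = 3.5714 / (3.5714 + 4.5455) = 0.44
w2 = 1 - w1 = 0.56
fused = w1*s1 + w2*s2 = 13.816 + 6.216
= 20.032 m


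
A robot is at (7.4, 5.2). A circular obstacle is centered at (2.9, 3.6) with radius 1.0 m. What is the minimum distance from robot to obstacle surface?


center_dist = sqrt((7.4-2.9)^2 + (5.2-3.6)^2)
= sqrt(20.25 + 2.56)
= 4.776
min_dist = center_dist - radius = 4.776 - 1.0 = 3.776 m


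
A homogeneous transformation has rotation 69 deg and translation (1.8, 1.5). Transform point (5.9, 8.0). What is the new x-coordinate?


x' = cos(theta)*px - sin(theta)*py + tx
= 0.3584*5.9 - 0.9336*8.0 + 1.8
= -3.5543


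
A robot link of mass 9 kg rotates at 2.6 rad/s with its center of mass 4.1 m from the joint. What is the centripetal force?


F = m * omega^2 * r
= 9 * 2.6^2 * 4.1
= 9 * 6.76 * 4.1
= 249.444 N


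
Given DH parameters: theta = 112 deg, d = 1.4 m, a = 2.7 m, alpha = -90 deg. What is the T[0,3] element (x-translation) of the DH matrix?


T[0,3] = a * cos(theta)
= 2.7 * cos(112 deg)
= 2.7 * -0.3746
= -1.0114


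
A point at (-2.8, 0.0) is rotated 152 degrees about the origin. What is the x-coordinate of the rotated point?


x' = x*cos(theta) - y*sin(theta)
cos(152 deg) = -0.8829, sin(152 deg) = 0.4695
x' = -2.8 * -0.8829 - 0.0 * 0.4695
= 2.4723 - 0.0
= 2.4723


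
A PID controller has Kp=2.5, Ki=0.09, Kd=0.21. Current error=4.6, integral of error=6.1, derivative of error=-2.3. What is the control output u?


u = Kp*e + Ki*int(e) + Kd*de/dt
= 2.5*4.6 + 0.09*6.1 + 0.21*(-2.3)
= 11.5 + 0.549 + -0.483
= 11.566


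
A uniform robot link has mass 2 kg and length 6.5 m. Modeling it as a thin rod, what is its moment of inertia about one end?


I = (1/3) * m * L^2
= (1/3) * 2 * 6.5^2
= 0.333333 * 2 * 42.25
= 28.1667 kg*m^2


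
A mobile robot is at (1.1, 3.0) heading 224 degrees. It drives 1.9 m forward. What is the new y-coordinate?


y_new = y0 + d*sin(theta)
= 3.0 + 1.9*sin(224)
= 3.0 + -1.3199
= 1.6801


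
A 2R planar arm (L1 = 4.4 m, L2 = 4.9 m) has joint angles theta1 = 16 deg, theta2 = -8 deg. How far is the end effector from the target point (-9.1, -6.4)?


End effector via forward kinematics:
x = L1*cos(t1) + L2*cos(t1+t2) = 9.0819
y = L1*sin(t1) + L2*sin(t1+t2) = 1.8948
Distance to target:
d = sqrt((-9.1 - 9.0819)^2 + (-6.4 - 1.8948)^2)
= sqrt(330.5802 + 68.8029)
= 19.9846 m


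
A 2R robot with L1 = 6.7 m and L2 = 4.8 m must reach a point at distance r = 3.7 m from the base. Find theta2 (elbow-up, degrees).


cos(theta2) = (r^2 - L1^2 - L2^2) / (2*L1*L2)
cos(theta2) = (13.69 - 44.89 - 23.04) / 64.32
cos(theta2) = -0.843284
theta2 = 147.4885 degrees


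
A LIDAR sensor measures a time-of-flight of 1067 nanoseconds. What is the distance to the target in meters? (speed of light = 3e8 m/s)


tof = 1067 ns = 1.067e-06 s
dist = c * tof / 2
= 3e8 * 1.067e-06 / 2
= 160.05 m


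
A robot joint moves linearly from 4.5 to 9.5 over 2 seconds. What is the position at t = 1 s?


s = t/T = 1/2 = 0.5
p(t) = p0 + (pf-p0)*s
= 4.5 + (9.5 - 4.5) * 0.5
= 7.0


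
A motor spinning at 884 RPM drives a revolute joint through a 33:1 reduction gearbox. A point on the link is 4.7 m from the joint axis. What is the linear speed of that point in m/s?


omega_motor = 884 * 2*pi/60 = 92.5723 rad/s
omega_joint = omega_motor / 33 = 2.8052 rad/s
v = omega_joint * r = 2.8052 * 4.7
= 13.1845 m/s


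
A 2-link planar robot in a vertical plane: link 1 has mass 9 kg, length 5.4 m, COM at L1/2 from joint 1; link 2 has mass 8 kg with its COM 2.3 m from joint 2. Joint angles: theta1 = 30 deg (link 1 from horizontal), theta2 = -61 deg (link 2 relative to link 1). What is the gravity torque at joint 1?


Horizontal distance from joint 1 to link-1 COM:
  x_c1 = (L1/2)*cos(t1) = 2.7 * 0.866 = 2.3383 m
Horizontal distance from joint 1 to link-2 COM:
  x_c2 = L1*cos(t1) + Lc2*cos(t1+t2)
       = 5.4*0.866 + 2.3*0.8572 = 6.648 m
tau1 = m1*g*x_c1 + m2*g*x_c2
     = 9*9.81*2.3383 + 8*9.81*6.648
     = 206.4457 + 521.7368
     = 728.1825 Nm


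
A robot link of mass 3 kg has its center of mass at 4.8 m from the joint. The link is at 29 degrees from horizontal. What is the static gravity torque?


tau = m*g*L*cos(angle)
= 3 * 9.81 * 4.8 * cos(29 deg)
= 3 * 9.81 * 4.8 * 0.8746
= 123.5523 Nm


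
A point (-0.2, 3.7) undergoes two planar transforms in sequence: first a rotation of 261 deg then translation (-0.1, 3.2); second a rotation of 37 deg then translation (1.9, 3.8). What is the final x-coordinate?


After transform 1:
x1 = cos(261)*-0.2 - sin(261)*3.7 + -0.1 = 3.5857
y1 = sin(261)*-0.2 + cos(261)*3.7 + 3.2 = 2.8187
After transform 2:
x2 = cos(37)*3.5857 - sin(37)*2.8187 + 1.9
= 3.0673


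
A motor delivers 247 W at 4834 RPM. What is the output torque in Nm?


omega = 4834 * 2*pi/60 = 506.2153 rad/s
tau = P / omega = 247 / 506.2153
= 0.4879 Nm


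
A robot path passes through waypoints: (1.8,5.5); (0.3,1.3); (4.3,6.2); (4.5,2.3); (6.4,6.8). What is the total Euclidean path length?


Segment lengths:
  seg1 = sqrt((-1.5)^2 + (-4.2)^2) = 4.4598
  seg2 = sqrt((4.0)^2 + (4.9)^2) = 6.3253
  seg3 = sqrt((0.2)^2 + (-3.9)^2) = 3.9051
  seg4 = sqrt((1.9)^2 + (4.5)^2) = 4.8847
Total = 19.575


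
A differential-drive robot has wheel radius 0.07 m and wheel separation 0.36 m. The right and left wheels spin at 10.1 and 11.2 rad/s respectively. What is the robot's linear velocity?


vR = r*wR = 0.07*10.1 = 0.707 m/s
vL = r*wL = 0.07*11.2 = 0.784 m/s
v = (vR+vL)/2 = 0.7455 m/s
omega = (vR-vL)/L = -0.2139 rad/s
linear velocity = 0.7455 m/s


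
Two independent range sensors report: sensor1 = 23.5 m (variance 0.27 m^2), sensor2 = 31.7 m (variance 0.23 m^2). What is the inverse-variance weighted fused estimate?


w1 = (1/var1) / (1/var1 + 1/var2)
   = 3.7037 / (3.7037 + 4.3478) = 0.46
w2 = 1 - w1 = 0.54
fused = w1*s1 + w2*s2 = 10.81 + 17.118
= 27.928 m


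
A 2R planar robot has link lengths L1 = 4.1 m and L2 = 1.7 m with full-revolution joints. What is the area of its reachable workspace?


r_max = L1 + L2 = 5.8 m
r_min = |L1 - L2| = 2.4 m
Area = pi*(r_max^2 - r_min^2)
= pi*(33.64 - 5.76)
= pi * 27.88
= 87.5876 m^2


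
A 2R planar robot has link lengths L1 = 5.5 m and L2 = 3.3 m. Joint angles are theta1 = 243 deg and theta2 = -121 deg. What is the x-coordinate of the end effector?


Convert angles to radians: theta1 = 4.2412, theta2 = -2.1118
x = L1*cos(theta1) + L2*cos(theta1+theta2)
x = -2.4969 + -1.7487
x = -4.2457


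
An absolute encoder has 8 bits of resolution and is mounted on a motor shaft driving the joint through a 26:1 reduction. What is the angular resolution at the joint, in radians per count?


counts = 2^8 = 256
effective counts at joint = 256 * 26 = 6656
resolution = 2*pi / 6656
= 9.4399e-04 rad/count


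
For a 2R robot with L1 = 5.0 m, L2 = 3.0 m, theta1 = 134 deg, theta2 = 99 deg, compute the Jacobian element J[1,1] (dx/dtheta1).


J[1,1] = -L1*sin(t1) - L2*sin(t1+t2)
= -5.0*sin(134) - 3.0*sin(233)
= -1.2008


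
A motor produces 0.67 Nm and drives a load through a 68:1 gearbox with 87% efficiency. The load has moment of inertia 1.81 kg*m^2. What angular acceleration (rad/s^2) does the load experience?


tau_out = tau_motor * N * eta
= 0.67 * 68 * 0.87 = 39.6372 Nm
alpha = tau_out / I = 39.6372 / 1.81
= 21.899 rad/s^2


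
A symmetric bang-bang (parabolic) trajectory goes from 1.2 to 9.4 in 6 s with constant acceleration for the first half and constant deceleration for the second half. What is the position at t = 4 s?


Symmetric rest-to-rest: each phase covers (pf-p0)/2 in time T/2. 0.5*a*(T/2)^2 = (pf-p0)/2 => a = 4*(pf-p0)/T^2
a = 4*(9.4-1.2)/6^2 = 0.9111
t = 4 is in the deceleration phase (t > T/2).
p = pf - 0.5*a*(T-t)^2 = 9.4 - 0.5*0.9111*2^2
= 7.5778
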